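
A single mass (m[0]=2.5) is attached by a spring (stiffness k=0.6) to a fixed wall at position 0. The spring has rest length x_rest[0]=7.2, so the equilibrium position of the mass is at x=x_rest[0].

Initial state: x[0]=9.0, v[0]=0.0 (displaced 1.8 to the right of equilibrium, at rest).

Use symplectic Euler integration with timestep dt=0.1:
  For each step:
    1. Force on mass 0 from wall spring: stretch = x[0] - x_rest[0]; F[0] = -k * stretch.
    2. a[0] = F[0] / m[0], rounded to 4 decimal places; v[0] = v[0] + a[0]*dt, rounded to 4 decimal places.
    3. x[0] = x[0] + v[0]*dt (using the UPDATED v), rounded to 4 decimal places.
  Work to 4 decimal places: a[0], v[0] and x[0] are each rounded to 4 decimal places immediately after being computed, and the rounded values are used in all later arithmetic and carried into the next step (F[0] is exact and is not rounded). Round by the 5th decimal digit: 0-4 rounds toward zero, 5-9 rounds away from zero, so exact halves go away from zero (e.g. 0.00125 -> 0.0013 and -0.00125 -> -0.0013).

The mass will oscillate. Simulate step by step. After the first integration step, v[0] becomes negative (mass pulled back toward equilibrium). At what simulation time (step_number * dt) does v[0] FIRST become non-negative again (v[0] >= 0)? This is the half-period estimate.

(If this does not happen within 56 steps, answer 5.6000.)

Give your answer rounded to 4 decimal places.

Answer: 5.6000

Derivation:
Step 0: x=[9.0000] v=[0.0000]
Step 1: x=[8.9957] v=[-0.0432]
Step 2: x=[8.9871] v=[-0.0863]
Step 3: x=[8.9742] v=[-0.1292]
Step 4: x=[8.9570] v=[-0.1718]
Step 5: x=[8.9356] v=[-0.2140]
Step 6: x=[8.9100] v=[-0.2557]
Step 7: x=[8.8803] v=[-0.2967]
Step 8: x=[8.8466] v=[-0.3370]
Step 9: x=[8.8090] v=[-0.3765]
Step 10: x=[8.7675] v=[-0.4151]
Step 11: x=[8.7222] v=[-0.4527]
Step 12: x=[8.6733] v=[-0.4892]
Step 13: x=[8.6208] v=[-0.5246]
Step 14: x=[8.5649] v=[-0.5587]
Step 15: x=[8.5058] v=[-0.5915]
Step 16: x=[8.4435] v=[-0.6228]
Step 17: x=[8.3782] v=[-0.6526]
Step 18: x=[8.3101] v=[-0.6809]
Step 19: x=[8.2394] v=[-0.7075]
Step 20: x=[8.1662] v=[-0.7325]
Step 21: x=[8.0906] v=[-0.7557]
Step 22: x=[8.0129] v=[-0.7771]
Step 23: x=[7.9332] v=[-0.7966]
Step 24: x=[7.8518] v=[-0.8142]
Step 25: x=[7.7688] v=[-0.8298]
Step 26: x=[7.6845] v=[-0.8435]
Step 27: x=[7.5990] v=[-0.8551]
Step 28: x=[7.5125] v=[-0.8647]
Step 29: x=[7.4253] v=[-0.8722]
Step 30: x=[7.3375] v=[-0.8776]
Step 31: x=[7.2494] v=[-0.8809]
Step 32: x=[7.1612] v=[-0.8821]
Step 33: x=[7.0731] v=[-0.8812]
Step 34: x=[6.9853] v=[-0.8782]
Step 35: x=[6.8980] v=[-0.8731]
Step 36: x=[6.8114] v=[-0.8659]
Step 37: x=[6.7257] v=[-0.8566]
Step 38: x=[6.6412] v=[-0.8452]
Step 39: x=[6.5580] v=[-0.8318]
Step 40: x=[6.4764] v=[-0.8164]
Step 41: x=[6.3965] v=[-0.7990]
Step 42: x=[6.3185] v=[-0.7797]
Step 43: x=[6.2427] v=[-0.7585]
Step 44: x=[6.1692] v=[-0.7355]
Step 45: x=[6.0981] v=[-0.7108]
Step 46: x=[6.0297] v=[-0.6844]
Step 47: x=[5.9641] v=[-0.6563]
Step 48: x=[5.9014] v=[-0.6266]
Step 49: x=[5.8419] v=[-0.5954]
Step 50: x=[5.7856] v=[-0.5628]
Step 51: x=[5.7327] v=[-0.5289]
Step 52: x=[5.6833] v=[-0.4937]
Step 53: x=[5.6376] v=[-0.4573]
Step 54: x=[5.5956] v=[-0.4198]
Step 55: x=[5.5575] v=[-0.3813]
Step 56: x=[5.5233] v=[-0.3419]
v[0] did not become non-negative within 56 steps; using fallback time=5.6000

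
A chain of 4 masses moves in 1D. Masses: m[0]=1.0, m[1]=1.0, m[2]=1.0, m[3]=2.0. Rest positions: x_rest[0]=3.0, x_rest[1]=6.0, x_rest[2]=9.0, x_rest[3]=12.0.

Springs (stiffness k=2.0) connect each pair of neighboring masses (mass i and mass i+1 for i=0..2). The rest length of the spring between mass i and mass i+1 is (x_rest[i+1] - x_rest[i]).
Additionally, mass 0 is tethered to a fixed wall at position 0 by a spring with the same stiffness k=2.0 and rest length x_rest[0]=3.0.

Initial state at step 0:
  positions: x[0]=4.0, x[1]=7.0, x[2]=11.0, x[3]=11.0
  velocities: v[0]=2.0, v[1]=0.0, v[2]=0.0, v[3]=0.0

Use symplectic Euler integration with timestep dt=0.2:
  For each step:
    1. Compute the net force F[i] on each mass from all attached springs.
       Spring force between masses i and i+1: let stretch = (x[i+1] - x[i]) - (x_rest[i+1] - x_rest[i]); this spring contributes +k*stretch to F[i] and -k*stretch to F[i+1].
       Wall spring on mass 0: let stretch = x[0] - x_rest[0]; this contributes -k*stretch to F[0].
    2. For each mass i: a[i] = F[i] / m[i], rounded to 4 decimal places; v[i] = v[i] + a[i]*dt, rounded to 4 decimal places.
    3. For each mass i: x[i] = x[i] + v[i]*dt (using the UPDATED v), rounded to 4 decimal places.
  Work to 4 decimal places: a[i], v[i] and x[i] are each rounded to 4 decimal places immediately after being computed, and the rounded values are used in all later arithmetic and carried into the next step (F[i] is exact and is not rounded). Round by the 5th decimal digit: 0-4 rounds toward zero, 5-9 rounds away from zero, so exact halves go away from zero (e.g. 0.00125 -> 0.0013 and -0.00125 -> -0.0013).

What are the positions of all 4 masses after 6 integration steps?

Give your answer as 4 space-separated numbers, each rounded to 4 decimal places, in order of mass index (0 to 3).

Answer: 3.9765 7.1989 7.9302 12.5437

Derivation:
Step 0: x=[4.0000 7.0000 11.0000 11.0000] v=[2.0000 0.0000 0.0000 0.0000]
Step 1: x=[4.3200 7.0800 10.6800 11.1200] v=[1.6000 0.4000 -1.6000 0.6000]
Step 2: x=[4.5152 7.2272 10.1072 11.3424] v=[0.9760 0.7360 -2.8640 1.1120]
Step 3: x=[4.5661 7.3878 9.4028 11.6354] v=[0.2547 0.8032 -3.5219 1.4650]
Step 4: x=[4.4775 7.4839 8.7158 11.9591] v=[-0.4431 0.4805 -3.4349 1.6185]
Step 5: x=[4.2712 7.4380 8.1897 12.2731] v=[-1.0315 -0.2293 -2.6303 1.5698]
Step 6: x=[3.9765 7.1989 7.9302 12.5437] v=[-1.4733 -1.1953 -1.2976 1.3531]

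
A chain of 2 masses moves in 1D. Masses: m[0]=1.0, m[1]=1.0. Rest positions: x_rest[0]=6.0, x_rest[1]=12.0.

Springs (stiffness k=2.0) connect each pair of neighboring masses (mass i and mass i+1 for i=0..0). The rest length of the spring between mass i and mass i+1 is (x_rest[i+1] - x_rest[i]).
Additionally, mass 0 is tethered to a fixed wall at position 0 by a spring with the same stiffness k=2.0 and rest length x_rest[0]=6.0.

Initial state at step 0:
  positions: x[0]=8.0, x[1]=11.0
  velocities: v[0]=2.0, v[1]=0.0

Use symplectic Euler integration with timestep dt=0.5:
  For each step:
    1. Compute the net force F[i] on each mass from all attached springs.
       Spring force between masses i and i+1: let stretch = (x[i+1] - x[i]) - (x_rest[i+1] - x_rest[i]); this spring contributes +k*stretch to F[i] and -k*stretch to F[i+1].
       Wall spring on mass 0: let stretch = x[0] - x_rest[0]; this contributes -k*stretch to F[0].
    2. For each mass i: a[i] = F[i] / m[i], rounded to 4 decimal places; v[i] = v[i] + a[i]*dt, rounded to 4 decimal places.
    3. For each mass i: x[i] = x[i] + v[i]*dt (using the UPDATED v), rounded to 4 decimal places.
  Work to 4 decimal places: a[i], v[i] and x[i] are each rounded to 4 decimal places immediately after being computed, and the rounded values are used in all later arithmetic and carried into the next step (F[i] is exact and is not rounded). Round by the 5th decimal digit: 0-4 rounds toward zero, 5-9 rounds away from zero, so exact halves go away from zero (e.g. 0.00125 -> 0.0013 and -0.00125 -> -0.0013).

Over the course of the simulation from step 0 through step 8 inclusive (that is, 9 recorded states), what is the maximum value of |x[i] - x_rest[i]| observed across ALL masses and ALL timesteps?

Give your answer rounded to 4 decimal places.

Answer: 2.4063

Derivation:
Step 0: x=[8.0000 11.0000] v=[2.0000 0.0000]
Step 1: x=[6.5000 12.5000] v=[-3.0000 3.0000]
Step 2: x=[4.7500 14.0000] v=[-3.5000 3.0000]
Step 3: x=[5.2500 13.8750] v=[1.0000 -0.2500]
Step 4: x=[7.4375 12.4375] v=[4.3750 -2.8750]
Step 5: x=[8.4063 11.5000] v=[1.9375 -1.8750]
Step 6: x=[6.7188 12.0157] v=[-3.3751 1.0313]
Step 7: x=[4.3203 12.8829] v=[-4.7970 1.7344]
Step 8: x=[4.0430 12.4688] v=[-0.5547 -0.8282]
Max displacement = 2.4063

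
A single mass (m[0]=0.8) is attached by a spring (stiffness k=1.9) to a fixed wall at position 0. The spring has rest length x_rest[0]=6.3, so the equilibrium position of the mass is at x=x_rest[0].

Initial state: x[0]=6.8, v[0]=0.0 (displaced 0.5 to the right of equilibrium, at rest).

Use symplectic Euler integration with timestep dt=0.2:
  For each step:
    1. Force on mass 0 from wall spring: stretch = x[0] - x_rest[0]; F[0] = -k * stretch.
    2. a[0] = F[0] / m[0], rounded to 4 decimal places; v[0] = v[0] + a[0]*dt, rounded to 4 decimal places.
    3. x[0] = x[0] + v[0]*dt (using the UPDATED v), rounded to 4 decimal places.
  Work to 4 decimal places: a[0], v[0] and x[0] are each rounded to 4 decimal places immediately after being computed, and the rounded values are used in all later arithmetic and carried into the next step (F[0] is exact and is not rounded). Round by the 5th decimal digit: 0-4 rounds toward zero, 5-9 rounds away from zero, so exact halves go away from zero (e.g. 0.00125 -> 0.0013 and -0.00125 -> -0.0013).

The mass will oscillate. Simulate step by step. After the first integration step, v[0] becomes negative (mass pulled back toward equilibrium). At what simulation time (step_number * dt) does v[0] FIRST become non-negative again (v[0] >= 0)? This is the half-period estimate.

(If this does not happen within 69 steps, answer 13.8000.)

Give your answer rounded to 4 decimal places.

Answer: 2.2000

Derivation:
Step 0: x=[6.8000] v=[0.0000]
Step 1: x=[6.7525] v=[-0.2375]
Step 2: x=[6.6620] v=[-0.4524]
Step 3: x=[6.5371] v=[-0.6244]
Step 4: x=[6.3897] v=[-0.7370]
Step 5: x=[6.2338] v=[-0.7796]
Step 6: x=[6.0842] v=[-0.7482]
Step 7: x=[5.9551] v=[-0.6457]
Step 8: x=[5.8587] v=[-0.4819]
Step 9: x=[5.8042] v=[-0.2723]
Step 10: x=[5.7968] v=[-0.0368]
Step 11: x=[5.8372] v=[0.2022]
First v>=0 after going negative at step 11, time=2.2000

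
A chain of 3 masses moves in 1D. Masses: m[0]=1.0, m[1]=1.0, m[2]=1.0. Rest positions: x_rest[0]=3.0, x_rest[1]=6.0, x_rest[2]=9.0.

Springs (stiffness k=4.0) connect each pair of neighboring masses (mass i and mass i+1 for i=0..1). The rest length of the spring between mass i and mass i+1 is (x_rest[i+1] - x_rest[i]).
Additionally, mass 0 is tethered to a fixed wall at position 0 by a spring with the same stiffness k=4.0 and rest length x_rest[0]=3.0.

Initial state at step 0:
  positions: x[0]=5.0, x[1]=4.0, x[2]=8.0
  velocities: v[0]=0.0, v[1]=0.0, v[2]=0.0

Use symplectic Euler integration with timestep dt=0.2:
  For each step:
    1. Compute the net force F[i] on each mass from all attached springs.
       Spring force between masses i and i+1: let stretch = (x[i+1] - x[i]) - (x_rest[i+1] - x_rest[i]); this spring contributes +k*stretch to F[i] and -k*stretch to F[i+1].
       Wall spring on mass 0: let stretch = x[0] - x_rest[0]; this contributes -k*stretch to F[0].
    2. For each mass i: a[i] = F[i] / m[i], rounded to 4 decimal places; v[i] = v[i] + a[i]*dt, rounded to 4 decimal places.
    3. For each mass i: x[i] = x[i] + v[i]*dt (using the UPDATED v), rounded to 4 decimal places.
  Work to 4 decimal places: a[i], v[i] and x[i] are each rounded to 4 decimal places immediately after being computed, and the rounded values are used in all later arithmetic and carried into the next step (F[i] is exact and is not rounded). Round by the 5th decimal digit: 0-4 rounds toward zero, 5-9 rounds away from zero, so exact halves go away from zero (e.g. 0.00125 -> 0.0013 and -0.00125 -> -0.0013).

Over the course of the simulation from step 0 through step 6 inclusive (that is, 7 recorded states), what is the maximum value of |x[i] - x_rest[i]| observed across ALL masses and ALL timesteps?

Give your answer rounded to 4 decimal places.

Step 0: x=[5.0000 4.0000 8.0000] v=[0.0000 0.0000 0.0000]
Step 1: x=[4.0400 4.8000 7.8400] v=[-4.8000 4.0000 -0.8000]
Step 2: x=[2.5552 5.9648 7.6736] v=[-7.4240 5.8240 -0.8320]
Step 3: x=[1.2071 6.8575 7.7138] v=[-6.7405 4.4634 0.2010]
Step 4: x=[0.5699 6.9831 8.0970] v=[-3.1859 0.6281 1.9160]
Step 5: x=[0.8676 6.2608 8.7820] v=[1.4887 -3.6113 3.4249]
Step 6: x=[1.8894 5.0790 9.5436] v=[5.1092 -5.9089 3.8079]
Max displacement = 2.4301

Answer: 2.4301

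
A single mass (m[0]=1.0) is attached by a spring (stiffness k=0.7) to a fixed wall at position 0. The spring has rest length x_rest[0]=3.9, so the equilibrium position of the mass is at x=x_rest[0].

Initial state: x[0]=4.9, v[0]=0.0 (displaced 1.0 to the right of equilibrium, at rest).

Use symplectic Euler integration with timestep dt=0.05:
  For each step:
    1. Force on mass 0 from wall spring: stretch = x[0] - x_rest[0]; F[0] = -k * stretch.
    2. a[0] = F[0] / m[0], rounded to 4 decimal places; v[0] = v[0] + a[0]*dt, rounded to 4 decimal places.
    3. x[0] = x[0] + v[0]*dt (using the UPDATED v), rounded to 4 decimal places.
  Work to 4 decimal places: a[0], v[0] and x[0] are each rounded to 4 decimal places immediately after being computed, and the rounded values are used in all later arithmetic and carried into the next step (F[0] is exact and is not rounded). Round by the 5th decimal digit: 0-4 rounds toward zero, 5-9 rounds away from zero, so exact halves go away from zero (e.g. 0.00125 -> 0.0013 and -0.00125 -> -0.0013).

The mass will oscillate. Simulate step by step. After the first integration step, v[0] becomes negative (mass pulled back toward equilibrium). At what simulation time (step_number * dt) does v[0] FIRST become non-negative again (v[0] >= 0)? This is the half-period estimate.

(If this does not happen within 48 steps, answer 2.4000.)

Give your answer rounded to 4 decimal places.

Step 0: x=[4.9000] v=[0.0000]
Step 1: x=[4.8983] v=[-0.0350]
Step 2: x=[4.8948] v=[-0.0699]
Step 3: x=[4.8896] v=[-0.1047]
Step 4: x=[4.8826] v=[-0.1393]
Step 5: x=[4.8739] v=[-0.1737]
Step 6: x=[4.8635] v=[-0.2078]
Step 7: x=[4.8514] v=[-0.2415]
Step 8: x=[4.8377] v=[-0.2748]
Step 9: x=[4.8223] v=[-0.3076]
Step 10: x=[4.8053] v=[-0.3399]
Step 11: x=[4.7867] v=[-0.3716]
Step 12: x=[4.7666] v=[-0.4026]
Step 13: x=[4.7450] v=[-0.4329]
Step 14: x=[4.7219] v=[-0.4625]
Step 15: x=[4.6973] v=[-0.4913]
Step 16: x=[4.6713] v=[-0.5192]
Step 17: x=[4.6440] v=[-0.5462]
Step 18: x=[4.6154] v=[-0.5722]
Step 19: x=[4.5855] v=[-0.5972]
Step 20: x=[4.5544] v=[-0.6212]
Step 21: x=[4.5222] v=[-0.6441]
Step 22: x=[4.4889] v=[-0.6659]
Step 23: x=[4.4546] v=[-0.6865]
Step 24: x=[4.4193] v=[-0.7059]
Step 25: x=[4.3831] v=[-0.7241]
Step 26: x=[4.3461] v=[-0.7410]
Step 27: x=[4.3083] v=[-0.7566]
Step 28: x=[4.2698] v=[-0.7709]
Step 29: x=[4.2306] v=[-0.7838]
Step 30: x=[4.1908] v=[-0.7954]
Step 31: x=[4.1505] v=[-0.8056]
Step 32: x=[4.1098] v=[-0.8144]
Step 33: x=[4.0687] v=[-0.8217]
Step 34: x=[4.0273] v=[-0.8276]
Step 35: x=[3.9857] v=[-0.8321]
Step 36: x=[3.9439] v=[-0.8351]
Step 37: x=[3.9021] v=[-0.8366]
Step 38: x=[3.8603] v=[-0.8367]
Step 39: x=[3.8185] v=[-0.8353]
Step 40: x=[3.7769] v=[-0.8324]
Step 41: x=[3.7355] v=[-0.8281]
Step 42: x=[3.6944] v=[-0.8223]
Step 43: x=[3.6536] v=[-0.8151]
Step 44: x=[3.6133] v=[-0.8065]
Step 45: x=[3.5735] v=[-0.7965]
Step 46: x=[3.5342] v=[-0.7851]
Step 47: x=[3.4956] v=[-0.7723]
Step 48: x=[3.4577] v=[-0.7581]
v[0] did not become non-negative within 48 steps; using fallback time=2.4000

Answer: 2.4000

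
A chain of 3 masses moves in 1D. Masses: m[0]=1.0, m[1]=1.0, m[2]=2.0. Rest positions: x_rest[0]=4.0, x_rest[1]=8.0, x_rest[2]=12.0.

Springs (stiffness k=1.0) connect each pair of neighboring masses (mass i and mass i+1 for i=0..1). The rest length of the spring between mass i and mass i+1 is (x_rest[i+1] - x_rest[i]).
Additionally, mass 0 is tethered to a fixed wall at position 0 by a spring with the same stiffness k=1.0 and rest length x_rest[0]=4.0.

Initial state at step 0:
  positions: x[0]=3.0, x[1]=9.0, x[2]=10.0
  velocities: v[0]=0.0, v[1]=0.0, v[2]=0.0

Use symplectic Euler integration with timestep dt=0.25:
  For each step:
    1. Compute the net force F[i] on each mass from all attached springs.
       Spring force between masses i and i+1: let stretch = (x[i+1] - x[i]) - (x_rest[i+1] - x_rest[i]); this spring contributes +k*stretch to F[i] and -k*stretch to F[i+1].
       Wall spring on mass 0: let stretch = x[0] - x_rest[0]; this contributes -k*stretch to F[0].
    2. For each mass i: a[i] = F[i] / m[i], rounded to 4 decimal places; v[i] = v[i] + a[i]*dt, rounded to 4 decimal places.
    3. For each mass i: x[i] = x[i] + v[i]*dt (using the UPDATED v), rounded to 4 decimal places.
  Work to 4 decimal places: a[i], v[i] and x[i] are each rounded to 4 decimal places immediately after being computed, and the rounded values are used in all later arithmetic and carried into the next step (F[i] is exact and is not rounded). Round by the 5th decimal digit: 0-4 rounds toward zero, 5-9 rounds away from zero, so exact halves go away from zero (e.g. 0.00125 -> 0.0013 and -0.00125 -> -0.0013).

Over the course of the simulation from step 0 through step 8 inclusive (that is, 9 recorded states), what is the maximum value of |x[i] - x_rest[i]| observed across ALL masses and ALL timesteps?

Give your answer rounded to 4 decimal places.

Answer: 2.5232

Derivation:
Step 0: x=[3.0000 9.0000 10.0000] v=[0.0000 0.0000 0.0000]
Step 1: x=[3.1875 8.6875 10.0938] v=[0.7500 -1.2500 0.3750]
Step 2: x=[3.5195 8.1192 10.2686] v=[1.3281 -2.2734 0.6992]
Step 3: x=[3.9191 7.3977 10.5012] v=[1.5982 -2.8860 0.9305]
Step 4: x=[4.2911 6.6528 10.7619] v=[1.4881 -2.9798 1.0426]
Step 5: x=[4.5426 6.0171 11.0192] v=[1.0058 -2.5430 1.0290]
Step 6: x=[4.6023 5.6018 11.2451] v=[0.2388 -1.6611 0.9037]
Step 7: x=[4.4368 5.4768 11.4197] v=[-0.6619 -0.5002 0.6983]
Step 8: x=[4.0590 5.6582 11.5336] v=[-1.5111 0.7255 0.4554]
Max displacement = 2.5232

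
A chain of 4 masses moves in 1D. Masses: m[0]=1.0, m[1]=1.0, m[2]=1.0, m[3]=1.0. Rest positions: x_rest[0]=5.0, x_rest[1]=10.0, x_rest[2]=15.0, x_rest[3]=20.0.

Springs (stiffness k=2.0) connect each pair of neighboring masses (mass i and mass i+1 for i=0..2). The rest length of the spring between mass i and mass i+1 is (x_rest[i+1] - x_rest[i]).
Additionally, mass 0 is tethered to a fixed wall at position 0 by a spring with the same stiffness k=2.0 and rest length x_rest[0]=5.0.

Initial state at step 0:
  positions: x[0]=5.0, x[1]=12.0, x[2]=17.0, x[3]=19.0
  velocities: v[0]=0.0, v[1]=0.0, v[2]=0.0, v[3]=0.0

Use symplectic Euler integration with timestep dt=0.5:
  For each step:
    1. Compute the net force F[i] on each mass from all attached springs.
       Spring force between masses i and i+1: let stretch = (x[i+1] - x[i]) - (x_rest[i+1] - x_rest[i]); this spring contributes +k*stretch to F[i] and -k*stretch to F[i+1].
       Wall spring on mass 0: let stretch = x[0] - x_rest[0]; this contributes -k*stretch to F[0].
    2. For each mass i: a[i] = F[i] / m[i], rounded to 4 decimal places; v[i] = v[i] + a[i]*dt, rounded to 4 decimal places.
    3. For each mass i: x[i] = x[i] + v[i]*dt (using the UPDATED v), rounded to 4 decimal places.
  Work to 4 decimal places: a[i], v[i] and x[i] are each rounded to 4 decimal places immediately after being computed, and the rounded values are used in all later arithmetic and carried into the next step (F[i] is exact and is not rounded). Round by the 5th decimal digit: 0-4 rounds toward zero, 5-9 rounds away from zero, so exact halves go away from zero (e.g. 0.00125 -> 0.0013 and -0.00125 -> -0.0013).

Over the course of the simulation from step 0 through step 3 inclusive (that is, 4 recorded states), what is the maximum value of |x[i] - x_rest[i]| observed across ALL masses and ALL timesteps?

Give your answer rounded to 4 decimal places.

Answer: 2.1250

Derivation:
Step 0: x=[5.0000 12.0000 17.0000 19.0000] v=[0.0000 0.0000 0.0000 0.0000]
Step 1: x=[6.0000 11.0000 15.5000 20.5000] v=[2.0000 -2.0000 -3.0000 3.0000]
Step 2: x=[6.5000 9.7500 14.2500 22.0000] v=[1.0000 -2.5000 -2.5000 3.0000]
Step 3: x=[5.3750 9.1250 14.6250 22.1250] v=[-2.2500 -1.2500 0.7500 0.2500]
Max displacement = 2.1250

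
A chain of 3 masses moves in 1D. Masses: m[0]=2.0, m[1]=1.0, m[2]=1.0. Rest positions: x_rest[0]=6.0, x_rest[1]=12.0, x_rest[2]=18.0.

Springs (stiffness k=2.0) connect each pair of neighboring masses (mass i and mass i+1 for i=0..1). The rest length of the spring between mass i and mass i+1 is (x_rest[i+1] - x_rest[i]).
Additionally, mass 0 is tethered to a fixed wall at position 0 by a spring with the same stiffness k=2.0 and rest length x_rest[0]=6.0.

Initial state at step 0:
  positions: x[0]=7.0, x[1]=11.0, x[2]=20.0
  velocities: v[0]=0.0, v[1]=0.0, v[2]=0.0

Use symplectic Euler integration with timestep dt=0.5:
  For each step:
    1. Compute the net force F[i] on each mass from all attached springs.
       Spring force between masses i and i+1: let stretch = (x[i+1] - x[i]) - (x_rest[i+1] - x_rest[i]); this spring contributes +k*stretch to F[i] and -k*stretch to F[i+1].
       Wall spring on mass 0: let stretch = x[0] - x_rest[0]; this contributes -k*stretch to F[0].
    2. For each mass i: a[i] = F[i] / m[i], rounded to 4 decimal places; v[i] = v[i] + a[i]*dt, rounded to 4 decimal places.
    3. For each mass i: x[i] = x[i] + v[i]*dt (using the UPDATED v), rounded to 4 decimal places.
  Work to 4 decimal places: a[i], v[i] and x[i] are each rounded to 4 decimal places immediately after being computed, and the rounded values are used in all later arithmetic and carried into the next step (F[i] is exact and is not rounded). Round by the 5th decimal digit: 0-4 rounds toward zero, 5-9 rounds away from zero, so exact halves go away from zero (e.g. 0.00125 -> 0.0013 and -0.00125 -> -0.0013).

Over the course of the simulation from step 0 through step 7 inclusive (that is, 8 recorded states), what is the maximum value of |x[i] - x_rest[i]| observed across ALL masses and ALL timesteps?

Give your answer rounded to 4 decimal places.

Step 0: x=[7.0000 11.0000 20.0000] v=[0.0000 0.0000 0.0000]
Step 1: x=[6.2500 13.5000 18.5000] v=[-1.5000 5.0000 -3.0000]
Step 2: x=[5.7500 14.8750 17.5000] v=[-1.0000 2.7500 -2.0000]
Step 3: x=[6.0938 13.0000 18.1875] v=[0.6875 -3.7500 1.3750]
Step 4: x=[6.6407 10.2657 19.2813] v=[1.0937 -5.4687 2.1875]
Step 5: x=[6.4336 10.2267 18.8673] v=[-0.4142 -0.0781 -0.8281]
Step 6: x=[5.5664 12.6114 17.1330] v=[-1.7345 4.7694 -3.4687]
Step 7: x=[5.0688 13.7344 16.1379] v=[-0.9952 2.2460 -1.9903]
Max displacement = 2.8750

Answer: 2.8750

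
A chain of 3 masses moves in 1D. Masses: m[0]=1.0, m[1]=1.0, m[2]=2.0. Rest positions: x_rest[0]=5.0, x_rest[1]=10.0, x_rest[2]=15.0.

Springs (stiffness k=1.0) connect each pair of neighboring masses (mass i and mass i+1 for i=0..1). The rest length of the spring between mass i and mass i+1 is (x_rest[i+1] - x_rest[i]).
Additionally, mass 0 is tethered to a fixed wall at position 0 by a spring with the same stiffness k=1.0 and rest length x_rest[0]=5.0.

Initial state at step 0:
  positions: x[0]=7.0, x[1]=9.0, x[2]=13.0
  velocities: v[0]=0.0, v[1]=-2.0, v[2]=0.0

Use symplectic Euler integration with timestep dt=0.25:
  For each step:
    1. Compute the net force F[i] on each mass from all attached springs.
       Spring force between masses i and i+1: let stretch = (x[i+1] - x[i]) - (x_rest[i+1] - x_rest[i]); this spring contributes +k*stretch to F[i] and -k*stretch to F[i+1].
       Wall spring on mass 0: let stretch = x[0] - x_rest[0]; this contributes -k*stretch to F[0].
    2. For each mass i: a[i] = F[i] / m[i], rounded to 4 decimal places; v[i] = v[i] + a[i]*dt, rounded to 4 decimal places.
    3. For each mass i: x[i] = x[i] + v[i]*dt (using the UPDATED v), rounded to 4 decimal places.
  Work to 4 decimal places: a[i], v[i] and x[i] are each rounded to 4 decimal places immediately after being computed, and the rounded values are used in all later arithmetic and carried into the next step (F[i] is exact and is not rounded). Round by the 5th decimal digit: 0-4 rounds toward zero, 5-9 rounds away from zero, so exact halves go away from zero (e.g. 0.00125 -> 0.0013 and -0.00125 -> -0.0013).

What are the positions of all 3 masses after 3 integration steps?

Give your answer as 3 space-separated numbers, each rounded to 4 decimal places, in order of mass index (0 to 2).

Answer: 5.2342 8.3305 13.1410

Derivation:
Step 0: x=[7.0000 9.0000 13.0000] v=[0.0000 -2.0000 0.0000]
Step 1: x=[6.6875 8.6250 13.0313] v=[-1.2500 -1.5000 0.1250]
Step 2: x=[6.0781 8.4043 13.0811] v=[-2.4375 -0.8828 0.1992]
Step 3: x=[5.2342 8.3305 13.1410] v=[-3.3755 -0.2952 0.2396]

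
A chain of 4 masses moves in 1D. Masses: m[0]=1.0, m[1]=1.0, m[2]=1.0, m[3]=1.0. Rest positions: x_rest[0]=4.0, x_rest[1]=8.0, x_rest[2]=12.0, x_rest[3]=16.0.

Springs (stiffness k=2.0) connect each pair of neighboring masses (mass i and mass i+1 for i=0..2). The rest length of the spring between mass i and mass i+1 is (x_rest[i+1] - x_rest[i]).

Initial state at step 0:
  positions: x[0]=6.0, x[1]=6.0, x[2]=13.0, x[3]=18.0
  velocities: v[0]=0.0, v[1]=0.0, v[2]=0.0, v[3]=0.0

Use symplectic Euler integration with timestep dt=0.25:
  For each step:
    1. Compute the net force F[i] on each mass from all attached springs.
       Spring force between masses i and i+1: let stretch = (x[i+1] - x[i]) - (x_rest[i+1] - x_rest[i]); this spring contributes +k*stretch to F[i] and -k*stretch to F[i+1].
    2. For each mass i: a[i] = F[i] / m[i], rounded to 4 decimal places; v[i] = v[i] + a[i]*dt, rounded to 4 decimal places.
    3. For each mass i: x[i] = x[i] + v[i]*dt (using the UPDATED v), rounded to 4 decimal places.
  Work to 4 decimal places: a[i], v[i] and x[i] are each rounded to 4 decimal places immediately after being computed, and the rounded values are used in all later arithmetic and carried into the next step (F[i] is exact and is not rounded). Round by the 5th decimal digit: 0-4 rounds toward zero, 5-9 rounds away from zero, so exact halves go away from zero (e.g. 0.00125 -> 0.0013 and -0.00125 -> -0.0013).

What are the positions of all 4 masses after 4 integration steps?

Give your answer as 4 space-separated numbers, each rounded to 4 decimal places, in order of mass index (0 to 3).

Answer: 3.1768 10.8492 12.3208 16.6534

Derivation:
Step 0: x=[6.0000 6.0000 13.0000 18.0000] v=[0.0000 0.0000 0.0000 0.0000]
Step 1: x=[5.5000 6.8750 12.7500 17.8750] v=[-2.0000 3.5000 -1.0000 -0.5000]
Step 2: x=[4.6719 8.3125 12.4063 17.6094] v=[-3.3125 5.7500 -1.3750 -1.0625]
Step 3: x=[3.7989 9.8067 12.2012 17.1934] v=[-3.4922 5.9766 -0.8204 -1.6641]
Step 4: x=[3.1768 10.8492 12.3208 16.6534] v=[-2.4883 4.1700 0.4785 -2.1602]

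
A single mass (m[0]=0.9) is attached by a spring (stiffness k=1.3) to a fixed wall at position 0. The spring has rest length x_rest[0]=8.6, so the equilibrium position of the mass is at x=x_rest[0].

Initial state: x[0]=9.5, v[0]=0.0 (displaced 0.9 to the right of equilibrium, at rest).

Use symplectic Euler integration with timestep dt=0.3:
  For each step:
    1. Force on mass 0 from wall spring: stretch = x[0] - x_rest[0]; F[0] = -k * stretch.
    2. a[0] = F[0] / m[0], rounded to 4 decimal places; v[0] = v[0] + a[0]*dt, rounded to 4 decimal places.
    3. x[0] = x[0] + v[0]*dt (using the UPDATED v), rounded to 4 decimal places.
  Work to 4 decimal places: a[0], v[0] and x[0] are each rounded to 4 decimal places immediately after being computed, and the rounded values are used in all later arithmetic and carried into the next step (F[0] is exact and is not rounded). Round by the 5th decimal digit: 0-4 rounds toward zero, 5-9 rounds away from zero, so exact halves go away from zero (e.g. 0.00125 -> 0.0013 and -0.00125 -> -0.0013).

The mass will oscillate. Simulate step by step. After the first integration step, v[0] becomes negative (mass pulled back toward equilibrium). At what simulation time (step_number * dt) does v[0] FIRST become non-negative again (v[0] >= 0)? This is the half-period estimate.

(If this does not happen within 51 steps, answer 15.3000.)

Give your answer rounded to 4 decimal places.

Answer: 2.7000

Derivation:
Step 0: x=[9.5000] v=[0.0000]
Step 1: x=[9.3830] v=[-0.3900]
Step 2: x=[9.1642] v=[-0.7293]
Step 3: x=[8.8721] v=[-0.9738]
Step 4: x=[8.5446] v=[-1.0917]
Step 5: x=[8.2243] v=[-1.0677]
Step 6: x=[7.9528] v=[-0.9049]
Step 7: x=[7.7655] v=[-0.6245]
Step 8: x=[7.6866] v=[-0.2629]
Step 9: x=[7.7265] v=[0.1329]
First v>=0 after going negative at step 9, time=2.7000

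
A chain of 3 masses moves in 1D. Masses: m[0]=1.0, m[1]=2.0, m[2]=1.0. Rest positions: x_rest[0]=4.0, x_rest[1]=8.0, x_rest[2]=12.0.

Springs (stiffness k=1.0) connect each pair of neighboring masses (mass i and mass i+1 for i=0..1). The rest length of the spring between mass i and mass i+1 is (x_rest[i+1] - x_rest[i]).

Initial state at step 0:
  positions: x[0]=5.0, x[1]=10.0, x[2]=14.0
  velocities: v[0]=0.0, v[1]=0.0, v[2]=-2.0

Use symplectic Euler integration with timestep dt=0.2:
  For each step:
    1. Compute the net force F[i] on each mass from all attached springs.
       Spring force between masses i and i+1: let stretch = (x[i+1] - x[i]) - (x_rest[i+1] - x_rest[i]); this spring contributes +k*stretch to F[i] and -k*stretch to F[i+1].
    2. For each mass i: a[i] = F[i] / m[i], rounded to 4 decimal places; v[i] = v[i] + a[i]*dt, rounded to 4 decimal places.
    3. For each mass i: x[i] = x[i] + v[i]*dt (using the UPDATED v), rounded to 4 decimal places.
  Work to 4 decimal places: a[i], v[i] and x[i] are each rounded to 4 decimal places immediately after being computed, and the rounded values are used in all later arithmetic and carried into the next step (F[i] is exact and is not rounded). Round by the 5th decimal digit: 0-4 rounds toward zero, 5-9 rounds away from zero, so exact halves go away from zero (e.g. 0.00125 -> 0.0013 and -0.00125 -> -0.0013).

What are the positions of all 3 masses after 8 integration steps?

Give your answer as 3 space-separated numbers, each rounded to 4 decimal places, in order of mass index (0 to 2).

Answer: 5.9357 9.0349 11.7942

Derivation:
Step 0: x=[5.0000 10.0000 14.0000] v=[0.0000 0.0000 -2.0000]
Step 1: x=[5.0400 9.9800 13.6000] v=[0.2000 -0.1000 -2.0000]
Step 2: x=[5.1176 9.9336 13.2152] v=[0.3880 -0.2320 -1.9240]
Step 3: x=[5.2278 9.8565 12.8591] v=[0.5512 -0.3854 -1.7803]
Step 4: x=[5.3632 9.7469 12.5429] v=[0.6769 -0.5480 -1.5808]
Step 5: x=[5.5139 9.6055 12.2749] v=[0.7536 -0.7068 -1.3400]
Step 6: x=[5.6683 9.4357 12.0601] v=[0.7719 -0.8490 -1.0739]
Step 7: x=[5.8134 9.2430 11.9003] v=[0.7254 -0.9633 -0.7988]
Step 8: x=[5.9357 9.0349 11.7942] v=[0.6113 -1.0405 -0.5303]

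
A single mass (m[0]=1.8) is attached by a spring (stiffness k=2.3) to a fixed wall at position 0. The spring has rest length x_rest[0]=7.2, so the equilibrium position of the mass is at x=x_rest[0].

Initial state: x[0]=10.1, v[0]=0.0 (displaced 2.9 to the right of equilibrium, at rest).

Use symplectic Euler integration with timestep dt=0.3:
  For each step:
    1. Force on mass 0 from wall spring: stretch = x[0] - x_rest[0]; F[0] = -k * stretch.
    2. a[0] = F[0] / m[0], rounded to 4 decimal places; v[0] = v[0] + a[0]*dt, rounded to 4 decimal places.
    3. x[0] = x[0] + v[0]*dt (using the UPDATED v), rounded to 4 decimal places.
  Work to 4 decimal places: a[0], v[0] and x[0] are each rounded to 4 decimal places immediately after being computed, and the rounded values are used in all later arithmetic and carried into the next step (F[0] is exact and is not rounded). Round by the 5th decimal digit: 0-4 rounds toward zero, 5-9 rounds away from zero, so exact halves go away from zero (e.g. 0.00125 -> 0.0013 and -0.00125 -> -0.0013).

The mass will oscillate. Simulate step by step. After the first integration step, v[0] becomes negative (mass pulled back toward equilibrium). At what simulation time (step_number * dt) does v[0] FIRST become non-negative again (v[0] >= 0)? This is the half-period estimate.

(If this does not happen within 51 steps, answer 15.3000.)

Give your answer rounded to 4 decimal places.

Step 0: x=[10.1000] v=[0.0000]
Step 1: x=[9.7665] v=[-1.1117]
Step 2: x=[9.1379] v=[-2.0955]
Step 3: x=[8.2864] v=[-2.8384]
Step 4: x=[7.3099] v=[-3.2549]
Step 5: x=[6.3208] v=[-3.2970]
Step 6: x=[5.4328] v=[-2.9600]
Step 7: x=[4.7480] v=[-2.2826]
Step 8: x=[4.3452] v=[-1.3427]
Step 9: x=[4.2707] v=[-0.2484]
Step 10: x=[4.5331] v=[0.8745]
First v>=0 after going negative at step 10, time=3.0000

Answer: 3.0000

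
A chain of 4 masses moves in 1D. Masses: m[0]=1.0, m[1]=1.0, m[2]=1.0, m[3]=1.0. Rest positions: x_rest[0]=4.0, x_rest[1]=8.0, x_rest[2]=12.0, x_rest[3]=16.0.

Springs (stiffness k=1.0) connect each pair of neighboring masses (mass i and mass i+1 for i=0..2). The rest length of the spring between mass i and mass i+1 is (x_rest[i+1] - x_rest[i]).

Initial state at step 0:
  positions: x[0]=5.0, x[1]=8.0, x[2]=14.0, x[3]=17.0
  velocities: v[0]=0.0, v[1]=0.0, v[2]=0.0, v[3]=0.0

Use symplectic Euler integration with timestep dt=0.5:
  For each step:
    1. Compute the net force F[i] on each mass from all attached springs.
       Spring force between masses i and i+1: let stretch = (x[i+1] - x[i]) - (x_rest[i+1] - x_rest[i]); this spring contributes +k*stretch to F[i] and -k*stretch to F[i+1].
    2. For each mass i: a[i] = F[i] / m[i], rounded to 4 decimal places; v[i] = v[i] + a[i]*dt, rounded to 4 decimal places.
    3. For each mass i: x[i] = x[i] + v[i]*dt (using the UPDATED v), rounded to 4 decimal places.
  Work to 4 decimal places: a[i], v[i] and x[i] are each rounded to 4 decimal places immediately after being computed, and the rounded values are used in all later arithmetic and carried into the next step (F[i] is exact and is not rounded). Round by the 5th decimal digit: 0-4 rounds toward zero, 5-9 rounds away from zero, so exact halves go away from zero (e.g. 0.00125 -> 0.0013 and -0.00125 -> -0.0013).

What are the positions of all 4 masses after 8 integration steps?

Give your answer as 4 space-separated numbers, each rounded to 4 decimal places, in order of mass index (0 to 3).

Answer: 5.2360 9.4409 12.5594 16.7644

Derivation:
Step 0: x=[5.0000 8.0000 14.0000 17.0000] v=[0.0000 0.0000 0.0000 0.0000]
Step 1: x=[4.7500 8.7500 13.2500 17.2500] v=[-0.5000 1.5000 -1.5000 0.5000]
Step 2: x=[4.5000 9.6250 12.3750 17.5000] v=[-0.5000 1.7500 -1.7500 0.5000]
Step 3: x=[4.5313 9.9063 12.0938 17.4688] v=[0.0625 0.5625 -0.5625 -0.0625]
Step 4: x=[4.9063 9.3907 12.6095 17.0938] v=[0.7500 -1.0313 1.0313 -0.7500]
Step 5: x=[5.4024 8.5587 13.4416 16.5977] v=[0.9922 -1.6641 1.6641 -0.9922]
Step 6: x=[5.6876 8.1583 13.8420 16.3126] v=[0.5704 -0.8008 0.8007 -0.5703]
Step 7: x=[5.5905 8.5612 13.4391 16.4098] v=[-0.1943 0.8057 -0.8059 0.1944]
Step 8: x=[5.2360 9.4409 12.5594 16.7644] v=[-0.7090 1.7593 -1.7595 0.7091]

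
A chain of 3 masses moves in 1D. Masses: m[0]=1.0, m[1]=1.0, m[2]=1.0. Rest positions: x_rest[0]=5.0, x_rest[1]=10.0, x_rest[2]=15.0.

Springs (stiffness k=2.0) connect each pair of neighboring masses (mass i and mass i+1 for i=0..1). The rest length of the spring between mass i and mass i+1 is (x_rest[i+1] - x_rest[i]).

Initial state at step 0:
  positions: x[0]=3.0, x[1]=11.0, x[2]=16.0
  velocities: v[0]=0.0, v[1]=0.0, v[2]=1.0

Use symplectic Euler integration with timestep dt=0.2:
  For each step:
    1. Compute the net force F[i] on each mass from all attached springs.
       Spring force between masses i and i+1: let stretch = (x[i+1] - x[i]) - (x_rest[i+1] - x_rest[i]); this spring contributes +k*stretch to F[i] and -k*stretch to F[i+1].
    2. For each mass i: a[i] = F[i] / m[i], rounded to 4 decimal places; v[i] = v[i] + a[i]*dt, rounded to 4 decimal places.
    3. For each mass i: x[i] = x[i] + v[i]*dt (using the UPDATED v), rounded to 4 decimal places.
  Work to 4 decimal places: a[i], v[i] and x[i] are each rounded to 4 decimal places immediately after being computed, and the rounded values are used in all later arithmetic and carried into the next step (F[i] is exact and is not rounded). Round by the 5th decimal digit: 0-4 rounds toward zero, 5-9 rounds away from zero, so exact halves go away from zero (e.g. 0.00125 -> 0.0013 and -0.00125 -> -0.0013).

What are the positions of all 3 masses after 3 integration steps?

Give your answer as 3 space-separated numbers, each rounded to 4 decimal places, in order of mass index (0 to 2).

Step 0: x=[3.0000 11.0000 16.0000] v=[0.0000 0.0000 1.0000]
Step 1: x=[3.2400 10.7600 16.2000] v=[1.2000 -1.2000 1.0000]
Step 2: x=[3.6816 10.3536 16.3648] v=[2.2080 -2.0320 0.8240]
Step 3: x=[4.2570 9.8943 16.4487] v=[2.8768 -2.2963 0.4195]

Answer: 4.2570 9.8943 16.4487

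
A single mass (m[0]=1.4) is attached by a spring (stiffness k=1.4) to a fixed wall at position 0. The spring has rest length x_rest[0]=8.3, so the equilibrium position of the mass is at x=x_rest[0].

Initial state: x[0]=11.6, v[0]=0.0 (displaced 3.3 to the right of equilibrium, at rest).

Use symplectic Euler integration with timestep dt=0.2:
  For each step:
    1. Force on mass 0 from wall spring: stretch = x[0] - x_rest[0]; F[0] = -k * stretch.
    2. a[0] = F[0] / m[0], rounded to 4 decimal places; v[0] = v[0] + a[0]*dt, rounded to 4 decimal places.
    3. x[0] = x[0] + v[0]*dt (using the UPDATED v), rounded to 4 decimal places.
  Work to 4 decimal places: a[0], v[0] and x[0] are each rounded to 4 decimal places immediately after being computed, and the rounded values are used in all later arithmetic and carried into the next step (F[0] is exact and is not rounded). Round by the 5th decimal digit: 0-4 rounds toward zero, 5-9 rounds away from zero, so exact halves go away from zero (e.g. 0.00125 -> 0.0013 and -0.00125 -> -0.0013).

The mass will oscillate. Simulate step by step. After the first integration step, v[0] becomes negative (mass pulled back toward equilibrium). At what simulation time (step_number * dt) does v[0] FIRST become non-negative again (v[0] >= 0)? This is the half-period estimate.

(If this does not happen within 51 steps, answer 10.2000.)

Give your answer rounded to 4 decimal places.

Step 0: x=[11.6000] v=[0.0000]
Step 1: x=[11.4680] v=[-0.6600]
Step 2: x=[11.2093] v=[-1.2936]
Step 3: x=[10.8342] v=[-1.8755]
Step 4: x=[10.3577] v=[-2.3823]
Step 5: x=[9.7989] v=[-2.7938]
Step 6: x=[9.1802] v=[-3.0936]
Step 7: x=[8.5263] v=[-3.2696]
Step 8: x=[7.8633] v=[-3.3149]
Step 9: x=[7.2178] v=[-3.2276]
Step 10: x=[6.6156] v=[-3.0112]
Step 11: x=[6.0807] v=[-2.6743]
Step 12: x=[5.6346] v=[-2.2304]
Step 13: x=[5.2951] v=[-1.6973]
Step 14: x=[5.0758] v=[-1.0963]
Step 15: x=[4.9855] v=[-0.4515]
Step 16: x=[5.0278] v=[0.2114]
First v>=0 after going negative at step 16, time=3.2000

Answer: 3.2000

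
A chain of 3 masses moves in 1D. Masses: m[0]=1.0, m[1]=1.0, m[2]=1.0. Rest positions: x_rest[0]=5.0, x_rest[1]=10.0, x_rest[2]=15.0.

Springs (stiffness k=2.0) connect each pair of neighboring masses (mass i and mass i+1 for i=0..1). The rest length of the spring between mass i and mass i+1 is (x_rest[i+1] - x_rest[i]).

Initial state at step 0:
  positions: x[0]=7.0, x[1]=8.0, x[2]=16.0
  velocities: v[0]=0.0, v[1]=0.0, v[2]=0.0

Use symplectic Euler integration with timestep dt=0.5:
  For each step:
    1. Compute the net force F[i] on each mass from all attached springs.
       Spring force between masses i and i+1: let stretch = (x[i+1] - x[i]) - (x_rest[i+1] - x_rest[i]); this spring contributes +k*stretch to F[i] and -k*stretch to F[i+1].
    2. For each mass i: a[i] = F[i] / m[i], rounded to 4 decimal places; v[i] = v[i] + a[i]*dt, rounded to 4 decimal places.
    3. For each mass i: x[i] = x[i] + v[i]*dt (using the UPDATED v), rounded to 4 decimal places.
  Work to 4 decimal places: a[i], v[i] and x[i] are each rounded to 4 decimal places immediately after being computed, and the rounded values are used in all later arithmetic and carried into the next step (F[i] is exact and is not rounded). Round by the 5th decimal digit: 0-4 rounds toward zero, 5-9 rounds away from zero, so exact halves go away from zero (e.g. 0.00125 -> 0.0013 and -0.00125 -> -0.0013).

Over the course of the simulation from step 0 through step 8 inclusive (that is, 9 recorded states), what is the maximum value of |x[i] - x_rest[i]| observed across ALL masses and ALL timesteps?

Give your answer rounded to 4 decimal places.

Step 0: x=[7.0000 8.0000 16.0000] v=[0.0000 0.0000 0.0000]
Step 1: x=[5.0000 11.5000 14.5000] v=[-4.0000 7.0000 -3.0000]
Step 2: x=[3.7500 13.2500 14.0000] v=[-2.5000 3.5000 -1.0000]
Step 3: x=[4.7500 10.6250 15.6250] v=[2.0000 -5.2500 3.2500]
Step 4: x=[6.1875 7.5625 17.2500] v=[2.8750 -6.1250 3.2500]
Step 5: x=[5.8125 8.6563 16.5313] v=[-0.7500 2.1875 -1.4375]
Step 6: x=[4.3594 12.2657 14.3751] v=[-2.9062 7.2187 -4.3125]
Step 7: x=[4.3595 12.9766 13.6642] v=[0.0001 1.4218 -1.4219]
Step 8: x=[6.1681 9.7228 15.1095] v=[3.6172 -6.5077 2.8905]
Max displacement = 3.2500

Answer: 3.2500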